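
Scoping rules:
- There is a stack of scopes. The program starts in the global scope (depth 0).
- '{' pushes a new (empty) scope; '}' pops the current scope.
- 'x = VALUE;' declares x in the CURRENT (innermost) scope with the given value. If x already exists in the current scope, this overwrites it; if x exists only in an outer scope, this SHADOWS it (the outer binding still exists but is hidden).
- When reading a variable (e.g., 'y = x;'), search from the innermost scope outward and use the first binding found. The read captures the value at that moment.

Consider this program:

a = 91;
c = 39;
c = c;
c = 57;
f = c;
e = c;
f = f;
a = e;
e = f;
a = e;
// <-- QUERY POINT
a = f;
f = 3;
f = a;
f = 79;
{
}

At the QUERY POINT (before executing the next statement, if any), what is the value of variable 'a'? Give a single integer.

Answer: 57

Derivation:
Step 1: declare a=91 at depth 0
Step 2: declare c=39 at depth 0
Step 3: declare c=(read c)=39 at depth 0
Step 4: declare c=57 at depth 0
Step 5: declare f=(read c)=57 at depth 0
Step 6: declare e=(read c)=57 at depth 0
Step 7: declare f=(read f)=57 at depth 0
Step 8: declare a=(read e)=57 at depth 0
Step 9: declare e=(read f)=57 at depth 0
Step 10: declare a=(read e)=57 at depth 0
Visible at query point: a=57 c=57 e=57 f=57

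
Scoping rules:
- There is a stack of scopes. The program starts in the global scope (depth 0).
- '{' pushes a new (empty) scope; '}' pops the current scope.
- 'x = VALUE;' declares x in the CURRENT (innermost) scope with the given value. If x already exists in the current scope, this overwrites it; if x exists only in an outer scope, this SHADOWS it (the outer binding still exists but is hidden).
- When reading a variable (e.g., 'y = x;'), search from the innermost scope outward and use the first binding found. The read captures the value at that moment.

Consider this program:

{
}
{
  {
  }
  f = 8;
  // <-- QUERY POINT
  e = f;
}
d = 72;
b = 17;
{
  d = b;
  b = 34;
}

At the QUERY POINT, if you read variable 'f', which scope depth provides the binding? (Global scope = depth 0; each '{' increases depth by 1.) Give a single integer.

Answer: 1

Derivation:
Step 1: enter scope (depth=1)
Step 2: exit scope (depth=0)
Step 3: enter scope (depth=1)
Step 4: enter scope (depth=2)
Step 5: exit scope (depth=1)
Step 6: declare f=8 at depth 1
Visible at query point: f=8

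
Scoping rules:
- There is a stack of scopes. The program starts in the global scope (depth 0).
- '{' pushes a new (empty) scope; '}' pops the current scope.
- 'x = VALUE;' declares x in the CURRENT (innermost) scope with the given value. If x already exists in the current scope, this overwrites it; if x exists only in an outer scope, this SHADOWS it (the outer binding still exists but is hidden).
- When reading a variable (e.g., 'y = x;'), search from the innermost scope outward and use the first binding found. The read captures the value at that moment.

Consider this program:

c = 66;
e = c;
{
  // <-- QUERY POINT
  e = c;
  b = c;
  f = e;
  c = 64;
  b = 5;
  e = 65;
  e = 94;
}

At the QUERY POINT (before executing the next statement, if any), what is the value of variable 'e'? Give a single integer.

Step 1: declare c=66 at depth 0
Step 2: declare e=(read c)=66 at depth 0
Step 3: enter scope (depth=1)
Visible at query point: c=66 e=66

Answer: 66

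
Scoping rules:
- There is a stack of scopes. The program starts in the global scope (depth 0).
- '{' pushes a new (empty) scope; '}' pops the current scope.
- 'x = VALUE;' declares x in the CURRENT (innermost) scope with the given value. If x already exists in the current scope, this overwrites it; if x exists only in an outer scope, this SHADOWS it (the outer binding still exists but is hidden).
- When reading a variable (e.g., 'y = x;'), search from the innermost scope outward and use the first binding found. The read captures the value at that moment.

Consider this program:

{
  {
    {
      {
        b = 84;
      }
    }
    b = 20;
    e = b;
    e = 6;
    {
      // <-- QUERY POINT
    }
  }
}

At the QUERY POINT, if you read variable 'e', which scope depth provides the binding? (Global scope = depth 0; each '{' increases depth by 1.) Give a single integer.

Answer: 2

Derivation:
Step 1: enter scope (depth=1)
Step 2: enter scope (depth=2)
Step 3: enter scope (depth=3)
Step 4: enter scope (depth=4)
Step 5: declare b=84 at depth 4
Step 6: exit scope (depth=3)
Step 7: exit scope (depth=2)
Step 8: declare b=20 at depth 2
Step 9: declare e=(read b)=20 at depth 2
Step 10: declare e=6 at depth 2
Step 11: enter scope (depth=3)
Visible at query point: b=20 e=6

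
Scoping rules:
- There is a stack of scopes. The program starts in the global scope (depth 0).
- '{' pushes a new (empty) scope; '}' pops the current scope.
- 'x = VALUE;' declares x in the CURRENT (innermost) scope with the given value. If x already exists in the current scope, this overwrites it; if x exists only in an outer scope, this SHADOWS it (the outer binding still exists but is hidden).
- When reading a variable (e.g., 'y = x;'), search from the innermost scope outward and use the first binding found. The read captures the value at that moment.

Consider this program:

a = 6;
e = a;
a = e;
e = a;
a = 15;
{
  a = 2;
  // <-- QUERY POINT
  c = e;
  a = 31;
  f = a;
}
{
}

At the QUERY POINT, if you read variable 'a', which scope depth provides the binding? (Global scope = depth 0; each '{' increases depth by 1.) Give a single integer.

Step 1: declare a=6 at depth 0
Step 2: declare e=(read a)=6 at depth 0
Step 3: declare a=(read e)=6 at depth 0
Step 4: declare e=(read a)=6 at depth 0
Step 5: declare a=15 at depth 0
Step 6: enter scope (depth=1)
Step 7: declare a=2 at depth 1
Visible at query point: a=2 e=6

Answer: 1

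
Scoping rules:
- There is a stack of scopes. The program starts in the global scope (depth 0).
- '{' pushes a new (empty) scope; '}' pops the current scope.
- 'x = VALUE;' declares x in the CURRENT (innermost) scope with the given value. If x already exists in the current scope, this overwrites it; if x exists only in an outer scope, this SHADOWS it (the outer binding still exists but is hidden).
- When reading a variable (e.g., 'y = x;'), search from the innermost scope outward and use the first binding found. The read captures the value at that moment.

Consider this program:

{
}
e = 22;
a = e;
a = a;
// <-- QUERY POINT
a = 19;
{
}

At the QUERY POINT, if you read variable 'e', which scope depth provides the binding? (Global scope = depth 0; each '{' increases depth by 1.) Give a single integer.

Step 1: enter scope (depth=1)
Step 2: exit scope (depth=0)
Step 3: declare e=22 at depth 0
Step 4: declare a=(read e)=22 at depth 0
Step 5: declare a=(read a)=22 at depth 0
Visible at query point: a=22 e=22

Answer: 0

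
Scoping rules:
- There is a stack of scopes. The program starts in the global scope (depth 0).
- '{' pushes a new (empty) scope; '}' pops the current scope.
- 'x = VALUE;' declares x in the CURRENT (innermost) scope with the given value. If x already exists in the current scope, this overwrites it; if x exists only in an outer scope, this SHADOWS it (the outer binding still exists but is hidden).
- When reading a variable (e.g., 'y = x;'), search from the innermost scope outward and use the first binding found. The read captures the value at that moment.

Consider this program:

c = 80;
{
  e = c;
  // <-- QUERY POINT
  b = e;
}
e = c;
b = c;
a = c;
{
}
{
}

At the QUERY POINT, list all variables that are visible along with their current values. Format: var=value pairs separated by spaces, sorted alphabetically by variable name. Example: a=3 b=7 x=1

Step 1: declare c=80 at depth 0
Step 2: enter scope (depth=1)
Step 3: declare e=(read c)=80 at depth 1
Visible at query point: c=80 e=80

Answer: c=80 e=80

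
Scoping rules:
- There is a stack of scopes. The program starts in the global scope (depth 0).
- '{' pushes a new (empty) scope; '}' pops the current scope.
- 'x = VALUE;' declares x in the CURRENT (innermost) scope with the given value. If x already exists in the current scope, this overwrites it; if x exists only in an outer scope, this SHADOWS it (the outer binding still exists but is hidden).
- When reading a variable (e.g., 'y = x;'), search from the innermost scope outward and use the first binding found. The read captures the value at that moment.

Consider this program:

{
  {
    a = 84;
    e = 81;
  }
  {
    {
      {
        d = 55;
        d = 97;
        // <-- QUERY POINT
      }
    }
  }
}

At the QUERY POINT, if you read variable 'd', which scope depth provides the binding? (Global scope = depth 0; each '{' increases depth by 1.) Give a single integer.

Step 1: enter scope (depth=1)
Step 2: enter scope (depth=2)
Step 3: declare a=84 at depth 2
Step 4: declare e=81 at depth 2
Step 5: exit scope (depth=1)
Step 6: enter scope (depth=2)
Step 7: enter scope (depth=3)
Step 8: enter scope (depth=4)
Step 9: declare d=55 at depth 4
Step 10: declare d=97 at depth 4
Visible at query point: d=97

Answer: 4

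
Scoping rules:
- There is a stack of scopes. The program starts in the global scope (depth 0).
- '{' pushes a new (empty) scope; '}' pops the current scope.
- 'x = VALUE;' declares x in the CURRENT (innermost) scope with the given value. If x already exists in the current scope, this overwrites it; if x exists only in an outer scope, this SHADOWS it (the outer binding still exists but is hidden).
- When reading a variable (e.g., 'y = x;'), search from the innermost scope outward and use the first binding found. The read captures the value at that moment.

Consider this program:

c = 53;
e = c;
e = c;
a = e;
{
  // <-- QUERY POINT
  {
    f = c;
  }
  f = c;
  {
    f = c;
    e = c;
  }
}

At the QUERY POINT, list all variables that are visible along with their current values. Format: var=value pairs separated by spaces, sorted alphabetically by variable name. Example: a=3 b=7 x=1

Step 1: declare c=53 at depth 0
Step 2: declare e=(read c)=53 at depth 0
Step 3: declare e=(read c)=53 at depth 0
Step 4: declare a=(read e)=53 at depth 0
Step 5: enter scope (depth=1)
Visible at query point: a=53 c=53 e=53

Answer: a=53 c=53 e=53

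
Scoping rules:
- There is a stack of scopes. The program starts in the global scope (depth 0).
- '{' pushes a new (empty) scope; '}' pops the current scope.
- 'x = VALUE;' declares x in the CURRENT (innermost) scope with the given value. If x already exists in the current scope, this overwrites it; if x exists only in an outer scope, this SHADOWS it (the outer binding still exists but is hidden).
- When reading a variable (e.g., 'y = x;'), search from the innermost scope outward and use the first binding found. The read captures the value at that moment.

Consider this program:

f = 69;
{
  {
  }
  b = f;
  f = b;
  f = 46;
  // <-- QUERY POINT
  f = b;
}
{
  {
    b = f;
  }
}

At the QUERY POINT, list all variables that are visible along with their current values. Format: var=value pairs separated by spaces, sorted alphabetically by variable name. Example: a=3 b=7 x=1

Step 1: declare f=69 at depth 0
Step 2: enter scope (depth=1)
Step 3: enter scope (depth=2)
Step 4: exit scope (depth=1)
Step 5: declare b=(read f)=69 at depth 1
Step 6: declare f=(read b)=69 at depth 1
Step 7: declare f=46 at depth 1
Visible at query point: b=69 f=46

Answer: b=69 f=46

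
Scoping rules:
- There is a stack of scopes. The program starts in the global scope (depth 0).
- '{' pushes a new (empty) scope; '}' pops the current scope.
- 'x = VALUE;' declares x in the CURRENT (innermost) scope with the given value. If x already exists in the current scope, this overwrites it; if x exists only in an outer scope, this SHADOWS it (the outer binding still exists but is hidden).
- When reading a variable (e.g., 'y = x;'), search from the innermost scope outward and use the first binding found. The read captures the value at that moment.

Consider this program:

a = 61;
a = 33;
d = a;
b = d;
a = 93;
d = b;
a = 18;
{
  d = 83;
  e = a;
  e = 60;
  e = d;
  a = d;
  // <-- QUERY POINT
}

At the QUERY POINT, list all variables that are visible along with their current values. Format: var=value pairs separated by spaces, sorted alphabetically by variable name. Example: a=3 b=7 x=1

Step 1: declare a=61 at depth 0
Step 2: declare a=33 at depth 0
Step 3: declare d=(read a)=33 at depth 0
Step 4: declare b=(read d)=33 at depth 0
Step 5: declare a=93 at depth 0
Step 6: declare d=(read b)=33 at depth 0
Step 7: declare a=18 at depth 0
Step 8: enter scope (depth=1)
Step 9: declare d=83 at depth 1
Step 10: declare e=(read a)=18 at depth 1
Step 11: declare e=60 at depth 1
Step 12: declare e=(read d)=83 at depth 1
Step 13: declare a=(read d)=83 at depth 1
Visible at query point: a=83 b=33 d=83 e=83

Answer: a=83 b=33 d=83 e=83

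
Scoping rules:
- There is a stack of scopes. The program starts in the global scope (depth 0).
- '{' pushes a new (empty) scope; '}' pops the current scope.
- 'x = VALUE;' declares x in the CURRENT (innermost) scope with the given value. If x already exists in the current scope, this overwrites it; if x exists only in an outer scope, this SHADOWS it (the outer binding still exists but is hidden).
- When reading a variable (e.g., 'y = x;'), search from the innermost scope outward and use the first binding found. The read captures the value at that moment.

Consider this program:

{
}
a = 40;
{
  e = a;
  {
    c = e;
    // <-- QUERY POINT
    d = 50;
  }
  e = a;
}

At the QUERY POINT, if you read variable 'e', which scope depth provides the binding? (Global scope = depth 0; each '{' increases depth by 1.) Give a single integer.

Answer: 1

Derivation:
Step 1: enter scope (depth=1)
Step 2: exit scope (depth=0)
Step 3: declare a=40 at depth 0
Step 4: enter scope (depth=1)
Step 5: declare e=(read a)=40 at depth 1
Step 6: enter scope (depth=2)
Step 7: declare c=(read e)=40 at depth 2
Visible at query point: a=40 c=40 e=40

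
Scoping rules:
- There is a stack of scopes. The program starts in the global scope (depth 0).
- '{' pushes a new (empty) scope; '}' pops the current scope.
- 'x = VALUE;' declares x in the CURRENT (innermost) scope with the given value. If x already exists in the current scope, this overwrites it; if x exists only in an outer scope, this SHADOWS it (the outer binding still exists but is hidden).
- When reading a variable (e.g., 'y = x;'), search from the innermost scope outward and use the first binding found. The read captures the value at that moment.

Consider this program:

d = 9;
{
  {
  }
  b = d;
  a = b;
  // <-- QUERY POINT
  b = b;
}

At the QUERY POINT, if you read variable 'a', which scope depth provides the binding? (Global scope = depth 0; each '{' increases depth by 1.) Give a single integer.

Answer: 1

Derivation:
Step 1: declare d=9 at depth 0
Step 2: enter scope (depth=1)
Step 3: enter scope (depth=2)
Step 4: exit scope (depth=1)
Step 5: declare b=(read d)=9 at depth 1
Step 6: declare a=(read b)=9 at depth 1
Visible at query point: a=9 b=9 d=9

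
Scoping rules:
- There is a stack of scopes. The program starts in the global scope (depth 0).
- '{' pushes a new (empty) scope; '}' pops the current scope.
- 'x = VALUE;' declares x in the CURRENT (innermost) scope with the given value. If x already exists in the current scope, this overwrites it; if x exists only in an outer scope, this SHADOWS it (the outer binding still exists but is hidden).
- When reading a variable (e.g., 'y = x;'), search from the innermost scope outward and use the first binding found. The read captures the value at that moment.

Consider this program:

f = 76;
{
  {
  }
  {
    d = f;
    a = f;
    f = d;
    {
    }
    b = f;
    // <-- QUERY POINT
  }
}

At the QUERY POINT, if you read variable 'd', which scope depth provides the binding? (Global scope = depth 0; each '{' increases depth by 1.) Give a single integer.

Step 1: declare f=76 at depth 0
Step 2: enter scope (depth=1)
Step 3: enter scope (depth=2)
Step 4: exit scope (depth=1)
Step 5: enter scope (depth=2)
Step 6: declare d=(read f)=76 at depth 2
Step 7: declare a=(read f)=76 at depth 2
Step 8: declare f=(read d)=76 at depth 2
Step 9: enter scope (depth=3)
Step 10: exit scope (depth=2)
Step 11: declare b=(read f)=76 at depth 2
Visible at query point: a=76 b=76 d=76 f=76

Answer: 2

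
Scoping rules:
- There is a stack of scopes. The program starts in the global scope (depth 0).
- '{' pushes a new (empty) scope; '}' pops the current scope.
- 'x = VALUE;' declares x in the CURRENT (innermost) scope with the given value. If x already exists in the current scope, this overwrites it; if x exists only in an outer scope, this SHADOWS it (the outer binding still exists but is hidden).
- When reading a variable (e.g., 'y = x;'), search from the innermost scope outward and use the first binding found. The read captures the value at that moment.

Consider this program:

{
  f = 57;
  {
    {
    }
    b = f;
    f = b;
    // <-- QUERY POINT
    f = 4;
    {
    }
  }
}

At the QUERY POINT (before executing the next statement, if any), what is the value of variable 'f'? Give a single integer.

Answer: 57

Derivation:
Step 1: enter scope (depth=1)
Step 2: declare f=57 at depth 1
Step 3: enter scope (depth=2)
Step 4: enter scope (depth=3)
Step 5: exit scope (depth=2)
Step 6: declare b=(read f)=57 at depth 2
Step 7: declare f=(read b)=57 at depth 2
Visible at query point: b=57 f=57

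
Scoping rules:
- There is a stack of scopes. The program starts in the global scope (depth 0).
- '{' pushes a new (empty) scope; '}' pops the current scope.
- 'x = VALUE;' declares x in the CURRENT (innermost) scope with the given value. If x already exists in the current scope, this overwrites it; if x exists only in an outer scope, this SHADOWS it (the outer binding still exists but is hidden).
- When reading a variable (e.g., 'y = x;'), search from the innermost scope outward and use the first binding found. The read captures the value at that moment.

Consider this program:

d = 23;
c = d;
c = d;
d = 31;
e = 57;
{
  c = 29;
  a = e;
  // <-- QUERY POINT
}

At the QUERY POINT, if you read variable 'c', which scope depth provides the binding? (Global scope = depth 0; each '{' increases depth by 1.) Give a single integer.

Answer: 1

Derivation:
Step 1: declare d=23 at depth 0
Step 2: declare c=(read d)=23 at depth 0
Step 3: declare c=(read d)=23 at depth 0
Step 4: declare d=31 at depth 0
Step 5: declare e=57 at depth 0
Step 6: enter scope (depth=1)
Step 7: declare c=29 at depth 1
Step 8: declare a=(read e)=57 at depth 1
Visible at query point: a=57 c=29 d=31 e=57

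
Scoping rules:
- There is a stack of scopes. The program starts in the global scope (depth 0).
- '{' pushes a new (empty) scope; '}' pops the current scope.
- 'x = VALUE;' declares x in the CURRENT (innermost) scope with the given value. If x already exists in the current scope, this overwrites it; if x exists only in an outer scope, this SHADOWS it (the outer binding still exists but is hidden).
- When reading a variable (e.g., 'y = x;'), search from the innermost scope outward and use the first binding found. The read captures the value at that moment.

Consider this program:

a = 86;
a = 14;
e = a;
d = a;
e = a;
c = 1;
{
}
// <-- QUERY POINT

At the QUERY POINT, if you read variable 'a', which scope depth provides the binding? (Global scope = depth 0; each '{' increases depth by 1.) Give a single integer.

Answer: 0

Derivation:
Step 1: declare a=86 at depth 0
Step 2: declare a=14 at depth 0
Step 3: declare e=(read a)=14 at depth 0
Step 4: declare d=(read a)=14 at depth 0
Step 5: declare e=(read a)=14 at depth 0
Step 6: declare c=1 at depth 0
Step 7: enter scope (depth=1)
Step 8: exit scope (depth=0)
Visible at query point: a=14 c=1 d=14 e=14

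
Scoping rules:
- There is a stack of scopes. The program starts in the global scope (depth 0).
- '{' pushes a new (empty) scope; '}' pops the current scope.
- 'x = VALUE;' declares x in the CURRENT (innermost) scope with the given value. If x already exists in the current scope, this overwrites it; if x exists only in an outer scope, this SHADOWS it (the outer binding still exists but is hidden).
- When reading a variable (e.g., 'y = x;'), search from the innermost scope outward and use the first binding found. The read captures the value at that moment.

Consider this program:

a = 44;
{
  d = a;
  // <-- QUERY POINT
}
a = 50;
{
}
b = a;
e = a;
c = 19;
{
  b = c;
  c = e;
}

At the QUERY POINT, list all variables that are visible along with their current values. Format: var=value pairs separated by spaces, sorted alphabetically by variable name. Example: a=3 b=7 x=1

Step 1: declare a=44 at depth 0
Step 2: enter scope (depth=1)
Step 3: declare d=(read a)=44 at depth 1
Visible at query point: a=44 d=44

Answer: a=44 d=44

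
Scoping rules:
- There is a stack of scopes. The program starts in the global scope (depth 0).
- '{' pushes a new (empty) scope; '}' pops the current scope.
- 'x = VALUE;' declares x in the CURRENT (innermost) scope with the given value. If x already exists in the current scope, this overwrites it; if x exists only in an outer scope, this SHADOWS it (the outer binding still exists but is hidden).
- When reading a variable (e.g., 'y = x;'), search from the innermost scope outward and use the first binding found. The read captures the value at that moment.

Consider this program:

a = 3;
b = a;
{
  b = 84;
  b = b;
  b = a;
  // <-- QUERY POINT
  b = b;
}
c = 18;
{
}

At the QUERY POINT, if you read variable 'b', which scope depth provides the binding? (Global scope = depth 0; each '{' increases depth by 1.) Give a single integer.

Answer: 1

Derivation:
Step 1: declare a=3 at depth 0
Step 2: declare b=(read a)=3 at depth 0
Step 3: enter scope (depth=1)
Step 4: declare b=84 at depth 1
Step 5: declare b=(read b)=84 at depth 1
Step 6: declare b=(read a)=3 at depth 1
Visible at query point: a=3 b=3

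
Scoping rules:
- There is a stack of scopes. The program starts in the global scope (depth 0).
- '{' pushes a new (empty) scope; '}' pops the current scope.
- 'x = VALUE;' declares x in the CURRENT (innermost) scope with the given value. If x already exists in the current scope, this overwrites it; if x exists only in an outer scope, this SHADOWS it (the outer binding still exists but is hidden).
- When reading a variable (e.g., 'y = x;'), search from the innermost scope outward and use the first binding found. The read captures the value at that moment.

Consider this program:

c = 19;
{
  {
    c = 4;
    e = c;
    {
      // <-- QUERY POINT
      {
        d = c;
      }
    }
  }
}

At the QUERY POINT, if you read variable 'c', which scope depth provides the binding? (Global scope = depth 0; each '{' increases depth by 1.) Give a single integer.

Step 1: declare c=19 at depth 0
Step 2: enter scope (depth=1)
Step 3: enter scope (depth=2)
Step 4: declare c=4 at depth 2
Step 5: declare e=(read c)=4 at depth 2
Step 6: enter scope (depth=3)
Visible at query point: c=4 e=4

Answer: 2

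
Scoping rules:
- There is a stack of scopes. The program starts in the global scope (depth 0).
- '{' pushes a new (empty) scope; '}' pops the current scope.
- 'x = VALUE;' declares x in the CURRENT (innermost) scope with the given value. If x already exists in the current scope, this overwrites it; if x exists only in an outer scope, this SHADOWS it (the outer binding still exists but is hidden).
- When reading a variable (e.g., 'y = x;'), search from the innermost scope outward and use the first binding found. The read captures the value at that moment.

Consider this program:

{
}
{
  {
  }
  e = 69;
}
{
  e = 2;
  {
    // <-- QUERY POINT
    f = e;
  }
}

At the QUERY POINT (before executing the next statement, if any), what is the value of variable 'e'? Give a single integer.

Step 1: enter scope (depth=1)
Step 2: exit scope (depth=0)
Step 3: enter scope (depth=1)
Step 4: enter scope (depth=2)
Step 5: exit scope (depth=1)
Step 6: declare e=69 at depth 1
Step 7: exit scope (depth=0)
Step 8: enter scope (depth=1)
Step 9: declare e=2 at depth 1
Step 10: enter scope (depth=2)
Visible at query point: e=2

Answer: 2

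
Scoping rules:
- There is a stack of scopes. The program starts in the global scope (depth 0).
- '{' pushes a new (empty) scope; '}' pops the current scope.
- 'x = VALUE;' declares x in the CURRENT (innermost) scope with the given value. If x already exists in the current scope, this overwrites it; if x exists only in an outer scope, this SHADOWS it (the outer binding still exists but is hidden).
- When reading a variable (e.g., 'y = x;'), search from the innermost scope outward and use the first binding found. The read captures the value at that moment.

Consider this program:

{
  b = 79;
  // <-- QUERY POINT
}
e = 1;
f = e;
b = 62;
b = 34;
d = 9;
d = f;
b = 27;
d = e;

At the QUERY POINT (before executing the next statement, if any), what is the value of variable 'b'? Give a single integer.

Answer: 79

Derivation:
Step 1: enter scope (depth=1)
Step 2: declare b=79 at depth 1
Visible at query point: b=79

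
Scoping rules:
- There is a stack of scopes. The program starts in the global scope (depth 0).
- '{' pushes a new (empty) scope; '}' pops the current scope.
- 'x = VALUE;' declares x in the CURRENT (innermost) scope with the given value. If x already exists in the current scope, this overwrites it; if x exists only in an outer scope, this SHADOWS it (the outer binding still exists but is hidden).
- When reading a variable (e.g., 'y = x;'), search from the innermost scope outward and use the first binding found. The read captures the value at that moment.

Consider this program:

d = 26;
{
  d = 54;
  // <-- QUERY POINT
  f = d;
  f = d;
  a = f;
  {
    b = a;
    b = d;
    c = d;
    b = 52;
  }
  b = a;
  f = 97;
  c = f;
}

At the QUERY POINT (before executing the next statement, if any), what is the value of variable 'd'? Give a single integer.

Step 1: declare d=26 at depth 0
Step 2: enter scope (depth=1)
Step 3: declare d=54 at depth 1
Visible at query point: d=54

Answer: 54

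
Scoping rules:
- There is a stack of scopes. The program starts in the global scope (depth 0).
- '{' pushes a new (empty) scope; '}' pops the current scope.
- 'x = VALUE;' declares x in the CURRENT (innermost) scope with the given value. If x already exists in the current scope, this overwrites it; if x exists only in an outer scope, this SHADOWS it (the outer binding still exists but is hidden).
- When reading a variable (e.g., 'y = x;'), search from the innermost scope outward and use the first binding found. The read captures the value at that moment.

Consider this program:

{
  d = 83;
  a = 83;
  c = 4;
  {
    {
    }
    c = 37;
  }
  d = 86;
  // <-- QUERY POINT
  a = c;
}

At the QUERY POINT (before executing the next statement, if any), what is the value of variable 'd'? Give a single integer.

Answer: 86

Derivation:
Step 1: enter scope (depth=1)
Step 2: declare d=83 at depth 1
Step 3: declare a=83 at depth 1
Step 4: declare c=4 at depth 1
Step 5: enter scope (depth=2)
Step 6: enter scope (depth=3)
Step 7: exit scope (depth=2)
Step 8: declare c=37 at depth 2
Step 9: exit scope (depth=1)
Step 10: declare d=86 at depth 1
Visible at query point: a=83 c=4 d=86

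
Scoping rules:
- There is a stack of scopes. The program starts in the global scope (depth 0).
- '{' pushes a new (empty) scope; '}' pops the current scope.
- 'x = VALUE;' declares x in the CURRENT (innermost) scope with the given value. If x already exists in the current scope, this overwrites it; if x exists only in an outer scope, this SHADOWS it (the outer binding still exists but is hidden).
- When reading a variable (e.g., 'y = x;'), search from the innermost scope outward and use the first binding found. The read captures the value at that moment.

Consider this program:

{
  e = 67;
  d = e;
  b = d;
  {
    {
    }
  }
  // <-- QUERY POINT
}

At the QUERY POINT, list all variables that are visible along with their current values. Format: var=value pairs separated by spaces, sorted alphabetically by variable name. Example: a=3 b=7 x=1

Answer: b=67 d=67 e=67

Derivation:
Step 1: enter scope (depth=1)
Step 2: declare e=67 at depth 1
Step 3: declare d=(read e)=67 at depth 1
Step 4: declare b=(read d)=67 at depth 1
Step 5: enter scope (depth=2)
Step 6: enter scope (depth=3)
Step 7: exit scope (depth=2)
Step 8: exit scope (depth=1)
Visible at query point: b=67 d=67 e=67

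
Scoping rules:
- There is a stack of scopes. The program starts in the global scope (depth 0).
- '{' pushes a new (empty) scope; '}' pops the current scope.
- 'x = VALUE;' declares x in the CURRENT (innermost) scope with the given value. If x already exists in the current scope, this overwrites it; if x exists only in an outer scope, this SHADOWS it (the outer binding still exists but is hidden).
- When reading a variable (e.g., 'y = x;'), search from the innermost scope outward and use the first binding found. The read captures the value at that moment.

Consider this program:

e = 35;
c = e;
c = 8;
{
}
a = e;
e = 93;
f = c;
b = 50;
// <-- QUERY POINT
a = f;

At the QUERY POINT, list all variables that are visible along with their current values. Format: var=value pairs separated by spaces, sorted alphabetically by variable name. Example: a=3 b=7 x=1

Answer: a=35 b=50 c=8 e=93 f=8

Derivation:
Step 1: declare e=35 at depth 0
Step 2: declare c=(read e)=35 at depth 0
Step 3: declare c=8 at depth 0
Step 4: enter scope (depth=1)
Step 5: exit scope (depth=0)
Step 6: declare a=(read e)=35 at depth 0
Step 7: declare e=93 at depth 0
Step 8: declare f=(read c)=8 at depth 0
Step 9: declare b=50 at depth 0
Visible at query point: a=35 b=50 c=8 e=93 f=8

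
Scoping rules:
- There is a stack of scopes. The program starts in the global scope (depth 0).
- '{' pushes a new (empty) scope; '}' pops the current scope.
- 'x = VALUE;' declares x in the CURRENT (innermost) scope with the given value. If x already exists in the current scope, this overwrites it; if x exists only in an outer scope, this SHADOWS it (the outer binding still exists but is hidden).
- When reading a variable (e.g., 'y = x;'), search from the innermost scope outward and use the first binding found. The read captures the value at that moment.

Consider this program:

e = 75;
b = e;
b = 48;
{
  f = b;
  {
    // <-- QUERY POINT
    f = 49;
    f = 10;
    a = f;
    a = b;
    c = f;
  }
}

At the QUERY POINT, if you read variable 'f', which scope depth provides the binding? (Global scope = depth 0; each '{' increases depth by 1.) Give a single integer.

Answer: 1

Derivation:
Step 1: declare e=75 at depth 0
Step 2: declare b=(read e)=75 at depth 0
Step 3: declare b=48 at depth 0
Step 4: enter scope (depth=1)
Step 5: declare f=(read b)=48 at depth 1
Step 6: enter scope (depth=2)
Visible at query point: b=48 e=75 f=48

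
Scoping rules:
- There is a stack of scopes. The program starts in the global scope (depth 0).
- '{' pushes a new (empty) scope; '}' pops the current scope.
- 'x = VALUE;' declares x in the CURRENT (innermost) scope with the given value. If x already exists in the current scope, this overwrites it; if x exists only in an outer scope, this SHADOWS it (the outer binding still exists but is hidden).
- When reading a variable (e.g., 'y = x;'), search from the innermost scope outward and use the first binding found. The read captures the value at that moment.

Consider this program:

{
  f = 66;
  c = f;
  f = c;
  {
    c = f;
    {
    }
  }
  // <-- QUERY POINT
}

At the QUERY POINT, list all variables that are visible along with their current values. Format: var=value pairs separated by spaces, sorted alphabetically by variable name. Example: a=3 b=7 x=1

Step 1: enter scope (depth=1)
Step 2: declare f=66 at depth 1
Step 3: declare c=(read f)=66 at depth 1
Step 4: declare f=(read c)=66 at depth 1
Step 5: enter scope (depth=2)
Step 6: declare c=(read f)=66 at depth 2
Step 7: enter scope (depth=3)
Step 8: exit scope (depth=2)
Step 9: exit scope (depth=1)
Visible at query point: c=66 f=66

Answer: c=66 f=66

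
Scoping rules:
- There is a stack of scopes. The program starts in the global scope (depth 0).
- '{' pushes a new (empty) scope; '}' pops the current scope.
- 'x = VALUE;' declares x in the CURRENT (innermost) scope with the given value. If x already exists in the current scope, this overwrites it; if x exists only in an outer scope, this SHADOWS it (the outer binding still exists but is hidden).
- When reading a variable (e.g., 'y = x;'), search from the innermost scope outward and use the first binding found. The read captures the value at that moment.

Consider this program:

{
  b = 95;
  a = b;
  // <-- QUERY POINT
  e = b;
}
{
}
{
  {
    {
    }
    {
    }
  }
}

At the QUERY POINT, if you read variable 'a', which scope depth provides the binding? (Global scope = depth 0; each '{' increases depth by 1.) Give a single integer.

Step 1: enter scope (depth=1)
Step 2: declare b=95 at depth 1
Step 3: declare a=(read b)=95 at depth 1
Visible at query point: a=95 b=95

Answer: 1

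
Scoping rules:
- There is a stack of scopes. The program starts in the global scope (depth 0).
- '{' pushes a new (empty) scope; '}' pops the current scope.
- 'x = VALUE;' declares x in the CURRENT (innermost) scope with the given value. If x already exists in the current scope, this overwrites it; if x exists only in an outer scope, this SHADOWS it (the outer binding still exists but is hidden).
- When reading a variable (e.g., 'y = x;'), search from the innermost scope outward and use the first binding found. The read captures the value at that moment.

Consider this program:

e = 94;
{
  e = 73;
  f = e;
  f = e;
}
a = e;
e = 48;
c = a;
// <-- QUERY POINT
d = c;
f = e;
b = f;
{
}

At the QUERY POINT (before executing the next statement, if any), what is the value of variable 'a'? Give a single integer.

Step 1: declare e=94 at depth 0
Step 2: enter scope (depth=1)
Step 3: declare e=73 at depth 1
Step 4: declare f=(read e)=73 at depth 1
Step 5: declare f=(read e)=73 at depth 1
Step 6: exit scope (depth=0)
Step 7: declare a=(read e)=94 at depth 0
Step 8: declare e=48 at depth 0
Step 9: declare c=(read a)=94 at depth 0
Visible at query point: a=94 c=94 e=48

Answer: 94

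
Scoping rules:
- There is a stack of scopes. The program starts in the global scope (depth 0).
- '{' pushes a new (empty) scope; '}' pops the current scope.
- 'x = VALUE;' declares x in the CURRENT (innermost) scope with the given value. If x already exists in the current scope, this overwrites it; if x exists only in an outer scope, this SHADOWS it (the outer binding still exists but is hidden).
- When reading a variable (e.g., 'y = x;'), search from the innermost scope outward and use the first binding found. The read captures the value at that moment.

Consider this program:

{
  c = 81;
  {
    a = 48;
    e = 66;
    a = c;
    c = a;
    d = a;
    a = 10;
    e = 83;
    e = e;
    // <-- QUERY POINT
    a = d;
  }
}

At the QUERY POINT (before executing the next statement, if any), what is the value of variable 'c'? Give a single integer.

Step 1: enter scope (depth=1)
Step 2: declare c=81 at depth 1
Step 3: enter scope (depth=2)
Step 4: declare a=48 at depth 2
Step 5: declare e=66 at depth 2
Step 6: declare a=(read c)=81 at depth 2
Step 7: declare c=(read a)=81 at depth 2
Step 8: declare d=(read a)=81 at depth 2
Step 9: declare a=10 at depth 2
Step 10: declare e=83 at depth 2
Step 11: declare e=(read e)=83 at depth 2
Visible at query point: a=10 c=81 d=81 e=83

Answer: 81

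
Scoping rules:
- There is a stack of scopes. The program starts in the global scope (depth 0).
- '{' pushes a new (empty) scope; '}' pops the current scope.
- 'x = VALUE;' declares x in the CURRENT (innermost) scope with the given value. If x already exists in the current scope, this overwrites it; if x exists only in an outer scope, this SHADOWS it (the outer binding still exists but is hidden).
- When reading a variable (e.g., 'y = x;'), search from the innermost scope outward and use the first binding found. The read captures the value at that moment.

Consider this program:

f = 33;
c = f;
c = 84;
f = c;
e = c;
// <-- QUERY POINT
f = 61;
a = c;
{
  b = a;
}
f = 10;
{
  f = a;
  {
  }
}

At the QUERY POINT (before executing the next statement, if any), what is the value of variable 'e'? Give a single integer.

Answer: 84

Derivation:
Step 1: declare f=33 at depth 0
Step 2: declare c=(read f)=33 at depth 0
Step 3: declare c=84 at depth 0
Step 4: declare f=(read c)=84 at depth 0
Step 5: declare e=(read c)=84 at depth 0
Visible at query point: c=84 e=84 f=84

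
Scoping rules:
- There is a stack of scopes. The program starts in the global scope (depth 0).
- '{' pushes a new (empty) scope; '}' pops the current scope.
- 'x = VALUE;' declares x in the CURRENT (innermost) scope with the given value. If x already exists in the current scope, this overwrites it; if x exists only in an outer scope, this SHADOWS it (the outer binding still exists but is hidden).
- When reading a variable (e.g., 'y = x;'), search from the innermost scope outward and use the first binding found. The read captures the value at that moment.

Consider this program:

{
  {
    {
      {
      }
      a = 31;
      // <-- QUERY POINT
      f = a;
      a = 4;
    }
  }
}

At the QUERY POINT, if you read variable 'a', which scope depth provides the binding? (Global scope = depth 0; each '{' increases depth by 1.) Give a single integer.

Step 1: enter scope (depth=1)
Step 2: enter scope (depth=2)
Step 3: enter scope (depth=3)
Step 4: enter scope (depth=4)
Step 5: exit scope (depth=3)
Step 6: declare a=31 at depth 3
Visible at query point: a=31

Answer: 3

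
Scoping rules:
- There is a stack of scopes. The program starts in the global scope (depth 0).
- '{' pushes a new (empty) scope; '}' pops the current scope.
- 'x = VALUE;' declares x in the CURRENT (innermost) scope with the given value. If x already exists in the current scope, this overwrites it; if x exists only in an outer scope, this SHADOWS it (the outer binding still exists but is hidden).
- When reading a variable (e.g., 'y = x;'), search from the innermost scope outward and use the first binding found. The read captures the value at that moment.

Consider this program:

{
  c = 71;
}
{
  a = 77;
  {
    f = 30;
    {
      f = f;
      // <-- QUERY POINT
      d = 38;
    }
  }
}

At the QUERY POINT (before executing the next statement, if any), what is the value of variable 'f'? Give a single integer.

Step 1: enter scope (depth=1)
Step 2: declare c=71 at depth 1
Step 3: exit scope (depth=0)
Step 4: enter scope (depth=1)
Step 5: declare a=77 at depth 1
Step 6: enter scope (depth=2)
Step 7: declare f=30 at depth 2
Step 8: enter scope (depth=3)
Step 9: declare f=(read f)=30 at depth 3
Visible at query point: a=77 f=30

Answer: 30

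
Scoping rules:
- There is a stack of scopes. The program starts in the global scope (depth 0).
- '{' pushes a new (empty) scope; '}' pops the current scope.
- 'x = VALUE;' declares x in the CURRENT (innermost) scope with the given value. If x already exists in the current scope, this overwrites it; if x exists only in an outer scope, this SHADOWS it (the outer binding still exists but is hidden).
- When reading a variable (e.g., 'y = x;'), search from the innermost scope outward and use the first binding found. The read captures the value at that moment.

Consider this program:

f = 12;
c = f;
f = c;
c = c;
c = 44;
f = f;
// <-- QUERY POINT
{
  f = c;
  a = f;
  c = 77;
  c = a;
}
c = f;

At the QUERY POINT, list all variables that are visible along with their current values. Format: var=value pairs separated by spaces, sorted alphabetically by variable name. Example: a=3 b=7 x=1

Step 1: declare f=12 at depth 0
Step 2: declare c=(read f)=12 at depth 0
Step 3: declare f=(read c)=12 at depth 0
Step 4: declare c=(read c)=12 at depth 0
Step 5: declare c=44 at depth 0
Step 6: declare f=(read f)=12 at depth 0
Visible at query point: c=44 f=12

Answer: c=44 f=12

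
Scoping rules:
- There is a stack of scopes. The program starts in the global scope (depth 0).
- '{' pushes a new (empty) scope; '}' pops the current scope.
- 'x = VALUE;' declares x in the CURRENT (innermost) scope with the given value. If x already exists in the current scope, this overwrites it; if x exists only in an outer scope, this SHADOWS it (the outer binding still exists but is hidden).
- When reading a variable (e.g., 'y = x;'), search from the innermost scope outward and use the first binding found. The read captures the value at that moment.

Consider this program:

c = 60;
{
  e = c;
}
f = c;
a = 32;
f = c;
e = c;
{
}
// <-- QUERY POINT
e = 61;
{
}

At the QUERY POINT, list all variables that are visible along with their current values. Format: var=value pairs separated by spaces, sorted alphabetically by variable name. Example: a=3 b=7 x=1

Answer: a=32 c=60 e=60 f=60

Derivation:
Step 1: declare c=60 at depth 0
Step 2: enter scope (depth=1)
Step 3: declare e=(read c)=60 at depth 1
Step 4: exit scope (depth=0)
Step 5: declare f=(read c)=60 at depth 0
Step 6: declare a=32 at depth 0
Step 7: declare f=(read c)=60 at depth 0
Step 8: declare e=(read c)=60 at depth 0
Step 9: enter scope (depth=1)
Step 10: exit scope (depth=0)
Visible at query point: a=32 c=60 e=60 f=60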